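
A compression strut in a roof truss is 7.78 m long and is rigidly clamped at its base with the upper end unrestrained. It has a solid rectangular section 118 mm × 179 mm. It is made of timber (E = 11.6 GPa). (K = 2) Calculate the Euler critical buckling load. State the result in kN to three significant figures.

P_cr ≈ 11.6 kN

Buckling occurs about the weak axis: I_min = h·b³/12 with b = 118 mm (the shorter side).
I_min = 179×118³/12 = 2.451×10^7 mm⁴
I = 2.451×10^7 mm⁴ = 2.451×10^-5 m⁴
Effective length L_e = K·L = 2 × 7.78 = 15.56 m
P_cr = π²EI / L_e² = π² × 11.6×10⁹ × 2.451×10^-5 / 15.56² = 1.159×10^4 N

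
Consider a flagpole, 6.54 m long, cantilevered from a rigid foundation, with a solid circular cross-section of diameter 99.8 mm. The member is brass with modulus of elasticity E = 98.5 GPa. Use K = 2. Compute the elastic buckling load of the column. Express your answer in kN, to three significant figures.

I = πd⁴/64 = π×99.8⁴/64 = 4.870×10^6 mm⁴
I = 4.870×10^6 mm⁴ = 4.870×10^-6 m⁴
Effective length L_e = K·L = 2 × 6.54 = 13.08 m
P_cr = π²EI / L_e² = π² × 98.5×10⁹ × 4.870×10^-6 / 13.08² = 2.767×10^4 N

P_cr ≈ 27.7 kN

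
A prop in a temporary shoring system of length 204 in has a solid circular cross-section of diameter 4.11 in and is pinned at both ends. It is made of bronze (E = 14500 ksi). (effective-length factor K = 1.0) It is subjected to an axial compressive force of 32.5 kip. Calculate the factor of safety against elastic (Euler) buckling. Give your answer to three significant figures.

n ≈ 1.48

I = πd⁴/64 = π×4.11⁴/64 = 14.01 in⁴
Effective length L_e = K·L = 1 × 204 = 204.0 in
P_cr = π²EI / L_e² = π² × 14500×10³ × 14.01 / 204.0² = 4.817×10^4 lb
Factor of safety n = P_cr / P = 48.166 / 32.5 = 1.48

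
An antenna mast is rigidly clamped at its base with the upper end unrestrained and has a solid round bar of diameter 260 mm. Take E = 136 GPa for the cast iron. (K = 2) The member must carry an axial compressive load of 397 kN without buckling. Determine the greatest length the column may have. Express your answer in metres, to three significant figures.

I = πd⁴/64 = π×260⁴/64 = 2.243×10^8 mm⁴
I = 2.243×10^-4 m⁴
At the buckling limit P_cr = P = 3.970×10^5 N
From P_cr = π²EI/(K·L)²:  L = (1/K)·√(π²EI/P_cr) = (1/2)·√(π²×1.36×10^11×2.243×10^-4/3.970×10^5)
L = 13.8 m

L_max ≈ 13.8 m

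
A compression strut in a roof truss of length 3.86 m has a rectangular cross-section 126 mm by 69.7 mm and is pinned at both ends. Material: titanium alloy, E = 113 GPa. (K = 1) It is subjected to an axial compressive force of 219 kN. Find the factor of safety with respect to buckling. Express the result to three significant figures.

Buckling occurs about the weak axis: I_min = h·b³/12 with b = 69.7 mm (the shorter side).
I_min = 126×69.7³/12 = 3.555×10^6 mm⁴
I = 3.555×10^6 mm⁴ = 3.555×10^-6 m⁴
Effective length L_e = K·L = 1 × 3.86 = 3.860 m
P_cr = π²EI / L_e² = π² × 113×10⁹ × 3.555×10^-6 / 3.860² = 2.661×10^5 N
Factor of safety n = P_cr / P = 266.13 / 219 = 1.22

n ≈ 1.22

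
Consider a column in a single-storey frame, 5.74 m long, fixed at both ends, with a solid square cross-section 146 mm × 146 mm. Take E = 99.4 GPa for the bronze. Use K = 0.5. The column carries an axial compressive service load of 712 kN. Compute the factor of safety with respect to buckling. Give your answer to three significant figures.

n ≈ 6.33

I = a⁴/12 = 146⁴/12 = 3.786×10^7 mm⁴
I = 3.786×10^7 mm⁴ = 3.786×10^-5 m⁴
Effective length L_e = K·L = 0.5 × 5.74 = 2.870 m
P_cr = π²EI / L_e² = π² × 99.4×10⁹ × 3.786×10^-5 / 2.870² = 4.510×10^6 N
Factor of safety n = P_cr / P = 4509.8 / 712 = 6.33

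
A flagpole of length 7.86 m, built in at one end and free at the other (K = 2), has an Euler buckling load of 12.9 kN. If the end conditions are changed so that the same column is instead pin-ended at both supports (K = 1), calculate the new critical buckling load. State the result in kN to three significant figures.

P_cr ≈ 51.6 kN

P_cr ∝ 1/K², so P_cr,new = P_cr,old × (K_old/K_new)² = 12.9 × (2/1)²
= 12.9 × 4.000 = 51.6 kN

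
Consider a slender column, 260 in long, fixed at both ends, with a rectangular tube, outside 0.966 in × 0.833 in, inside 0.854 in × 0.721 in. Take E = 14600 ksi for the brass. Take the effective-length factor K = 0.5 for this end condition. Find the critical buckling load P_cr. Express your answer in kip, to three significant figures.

P_cr ≈ 0.169 kip

Weak-axis I_min = (h_o·b_o³ − h_i·b_i³)/12 with b_o = 0.833, b_i = 0.7210 in (shorter outer/inner sides).
I_min = (0.966×0.833³ − 0.8540×0.7210³)/12 = 1.986×10^-2 in⁴
Effective length L_e = K·L = 0.5 × 260 = 130.0 in
P_cr = π²EI / L_e² = π² × 14600×10³ × 1.986×10^-2 / 130.0² = 169.3 lb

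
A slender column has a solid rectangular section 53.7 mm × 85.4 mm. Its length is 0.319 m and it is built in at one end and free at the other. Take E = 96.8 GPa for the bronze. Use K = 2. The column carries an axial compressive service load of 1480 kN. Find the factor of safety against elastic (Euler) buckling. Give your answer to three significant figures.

n ≈ 1.75

Buckling occurs about the weak axis: I_min = h·b³/12 with b = 53.7 mm (the shorter side).
I_min = 85.4×53.7³/12 = 1.102×10^6 mm⁴
I = 1.102×10^6 mm⁴ = 1.102×10^-6 m⁴
Effective length L_e = K·L = 2 × 0.319 = 0.6380 m
P_cr = π²EI / L_e² = π² × 96.8×10⁹ × 1.102×10^-6 / 0.6380² = 2.587×10^6 N
Factor of safety n = P_cr / P = 2586.6 / 1480 = 1.75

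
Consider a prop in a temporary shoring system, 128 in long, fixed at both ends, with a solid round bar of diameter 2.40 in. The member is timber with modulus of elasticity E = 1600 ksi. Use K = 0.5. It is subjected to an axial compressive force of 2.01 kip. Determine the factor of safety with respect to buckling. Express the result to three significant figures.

n ≈ 3.12

I = πd⁴/64 = π×2.40⁴/64 = 1.629 in⁴
Effective length L_e = K·L = 0.5 × 128 = 64.00 in
P_cr = π²EI / L_e² = π² × 1600×10³ × 1.629 / 64.00² = 6.279×10^3 lb
Factor of safety n = P_cr / P = 6.2788 / 2.01 = 3.12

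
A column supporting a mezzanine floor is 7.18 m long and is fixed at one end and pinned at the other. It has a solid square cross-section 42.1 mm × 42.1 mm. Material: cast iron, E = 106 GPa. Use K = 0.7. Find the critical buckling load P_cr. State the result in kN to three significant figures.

I = a⁴/12 = 42.1⁴/12 = 2.618×10^5 mm⁴
I = 2.618×10^5 mm⁴ = 2.618×10^-7 m⁴
Effective length L_e = K·L = 0.7 × 7.18 = 5.026 m
P_cr = π²EI / L_e² = π² × 106×10⁹ × 2.618×10^-7 / 5.026² = 1.084×10^4 N

P_cr ≈ 10.8 kN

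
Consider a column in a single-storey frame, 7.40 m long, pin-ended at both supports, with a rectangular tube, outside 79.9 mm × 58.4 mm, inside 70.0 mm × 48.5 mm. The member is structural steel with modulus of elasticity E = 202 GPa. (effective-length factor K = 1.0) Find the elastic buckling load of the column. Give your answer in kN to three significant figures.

P_cr ≈ 24.1 kN

Weak-axis I_min = (h_o·b_o³ − h_i·b_i³)/12 with b_o = 58.4, b_i = 48.50 mm (shorter outer/inner sides).
I_min = (79.9×58.4³ − 70.00×48.50³)/12 = 6.607×10^5 mm⁴
I = 6.607×10^5 mm⁴ = 6.607×10^-7 m⁴
Effective length L_e = K·L = 1 × 7.40 = 7.400 m
P_cr = π²EI / L_e² = π² × 202×10⁹ × 6.607×10^-7 / 7.400² = 2.405×10^4 N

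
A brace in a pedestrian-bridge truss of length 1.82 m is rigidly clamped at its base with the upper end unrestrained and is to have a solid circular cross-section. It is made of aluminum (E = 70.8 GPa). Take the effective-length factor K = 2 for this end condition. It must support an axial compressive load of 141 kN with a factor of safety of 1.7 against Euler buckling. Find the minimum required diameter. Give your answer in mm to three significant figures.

d ≈ 98.1 mm

Required P_cr = n·P = 1.7 × 141 = 239.7 kN
L_e = K·L = 2 × 1.82 = 3.640 m
Required I = P_cr·L_e²/(π²E) = 2.397×10^5 × 3.640² / (π² × 7.08×10^10) = 4.545×10^-6 m⁴
I_req = 4.545×10^6 mm⁴
Solid circle: I = πd⁴/64  ⇒  d = (64I/π)^(1/4) = (64×4.545×10^6/π)^(1/4) = 98.1 mm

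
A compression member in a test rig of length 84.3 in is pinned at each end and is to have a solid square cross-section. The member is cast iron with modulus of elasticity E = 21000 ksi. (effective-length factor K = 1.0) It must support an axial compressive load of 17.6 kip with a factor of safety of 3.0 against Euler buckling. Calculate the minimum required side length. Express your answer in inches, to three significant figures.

a ≈ 2.16 in

Required P_cr = n·P = 3.0 × 17.6 = 52.80 kip
L_e = K·L = 1 × 84.3 = 84.30 in
Required I = P_cr·L_e²/(π²E) = 5.280×10^4 × 84.30² / (π² × 2.10×10^7) = 1.810 in⁴
Solid square: I = a⁴/12  ⇒  a = (12I)^(1/4) = (12×1.810)^(1/4) = 2.16 in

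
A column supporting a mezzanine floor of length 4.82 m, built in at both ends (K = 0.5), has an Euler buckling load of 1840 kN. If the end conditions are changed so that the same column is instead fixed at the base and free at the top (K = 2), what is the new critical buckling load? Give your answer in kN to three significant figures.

P_cr ∝ 1/K², so P_cr,new = P_cr,old × (K_old/K_new)² = 1840 × (0.5/2)²
= 1840 × 0.06250 = 115 kN

P_cr ≈ 115 kN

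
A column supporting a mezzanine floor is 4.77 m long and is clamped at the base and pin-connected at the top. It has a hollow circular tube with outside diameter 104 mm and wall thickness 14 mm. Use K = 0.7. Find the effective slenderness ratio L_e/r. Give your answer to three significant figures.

Inner diameter d_i = 104 − 2×14 = 76.00 mm
I = π(d_o⁴ − d_i⁴)/64 = π(104⁴ − 76.00⁴)/64 = 4.105×10^6 mm⁴
A = 3.958×10^3 mm²;  r_min = √(I/A) = √(4.105×10^6/3.958×10^3) = 32.20 mm
L_e = K·L = 0.7 × 4.77 m = 3.339 m = 3339.0 mm
λ = L_e / r_min = 3339.0 / 32.20 = 104

λ ≈ 104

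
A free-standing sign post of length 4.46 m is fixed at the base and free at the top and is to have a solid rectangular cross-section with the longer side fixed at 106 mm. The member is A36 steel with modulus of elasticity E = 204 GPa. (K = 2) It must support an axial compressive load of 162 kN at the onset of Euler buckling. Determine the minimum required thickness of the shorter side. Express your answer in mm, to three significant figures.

b ≈ 89.8 mm

L_e = K·L = 2 × 4.46 = 8.920 m
Required I = P_cr·L_e²/(π²E) = 1.620×10^5 × 8.920² / (π² × 2.04×10^11) = 6.402×10^-6 m⁴
I_req = 6.402×10^6 mm⁴
Rectangle, weak axis: I_min = h·b³/12 with h = 106 mm fixed  ⇒  b = (12I/h)^(1/3) = 89.8 mm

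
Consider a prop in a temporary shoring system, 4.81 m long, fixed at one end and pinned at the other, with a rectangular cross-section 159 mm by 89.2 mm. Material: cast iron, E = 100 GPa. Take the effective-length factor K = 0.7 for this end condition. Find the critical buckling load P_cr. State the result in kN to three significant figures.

P_cr ≈ 819 kN

Buckling occurs about the weak axis: I_min = h·b³/12 with b = 89.2 mm (the shorter side).
I_min = 159×89.2³/12 = 9.404×10^6 mm⁴
I = 9.404×10^6 mm⁴ = 9.404×10^-6 m⁴
Effective length L_e = K·L = 0.7 × 4.81 = 3.367 m
P_cr = π²EI / L_e² = π² × 100×10⁹ × 9.404×10^-6 / 3.367² = 8.187×10^5 N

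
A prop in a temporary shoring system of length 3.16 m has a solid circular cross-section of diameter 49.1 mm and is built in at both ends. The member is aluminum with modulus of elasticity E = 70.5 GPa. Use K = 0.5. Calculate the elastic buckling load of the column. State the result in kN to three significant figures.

P_cr ≈ 79.5 kN

I = πd⁴/64 = π×49.1⁴/64 = 2.853×10^5 mm⁴
I = 2.853×10^5 mm⁴ = 2.853×10^-7 m⁴
Effective length L_e = K·L = 0.5 × 3.16 = 1.580 m
P_cr = π²EI / L_e² = π² × 70.5×10⁹ × 2.853×10^-7 / 1.580² = 7.952×10^4 N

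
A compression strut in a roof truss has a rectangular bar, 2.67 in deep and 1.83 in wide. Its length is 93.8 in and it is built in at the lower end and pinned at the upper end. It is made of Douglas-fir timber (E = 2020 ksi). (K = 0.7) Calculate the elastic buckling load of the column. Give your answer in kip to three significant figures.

Buckling occurs about the weak axis: I_min = h·b³/12 with b = 1.83 in (the shorter side).
I_min = 2.67×1.83³/12 = 1.364 in⁴
Effective length L_e = K·L = 0.7 × 93.8 = 65.66 in
P_cr = π²EI / L_e² = π² × 2020×10³ × 1.364 / 65.66² = 6.306×10^3 lb

P_cr ≈ 6.31 kip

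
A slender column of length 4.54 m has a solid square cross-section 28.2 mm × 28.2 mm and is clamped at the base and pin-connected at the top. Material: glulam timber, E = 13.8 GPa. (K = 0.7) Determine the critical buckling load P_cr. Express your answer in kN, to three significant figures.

I = a⁴/12 = 28.2⁴/12 = 5.270×10^4 mm⁴
I = 5.270×10^4 mm⁴ = 5.270×10^-8 m⁴
Effective length L_e = K·L = 0.7 × 4.54 = 3.178 m
P_cr = π²EI / L_e² = π² × 13.8×10⁹ × 5.270×10^-8 / 3.178² = 710.7 N

P_cr ≈ 0.711 kN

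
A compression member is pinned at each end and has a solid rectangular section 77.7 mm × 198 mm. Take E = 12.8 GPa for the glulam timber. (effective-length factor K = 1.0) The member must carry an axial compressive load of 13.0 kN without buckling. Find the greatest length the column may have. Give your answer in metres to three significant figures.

Buckling occurs about the weak axis: I_min = h·b³/12 with b = 77.7 mm (the shorter side).
I_min = 198×77.7³/12 = 7.740×10^6 mm⁴
I = 7.740×10^-6 m⁴
At the buckling limit P_cr = P = 1.300×10^4 N
From P_cr = π²EI/(K·L)²:  L = (1/K)·√(π²EI/P_cr) = (1/1)·√(π²×1.28×10^10×7.740×10^-6/1.300×10^4)
L = 8.67 m

L_max ≈ 8.67 m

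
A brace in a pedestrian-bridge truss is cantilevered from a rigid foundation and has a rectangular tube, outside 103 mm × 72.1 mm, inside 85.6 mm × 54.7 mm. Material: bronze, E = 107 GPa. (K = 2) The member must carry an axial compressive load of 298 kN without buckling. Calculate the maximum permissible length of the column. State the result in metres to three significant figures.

Weak-axis I_min = (h_o·b_o³ − h_i·b_i³)/12 with b_o = 72.1, b_i = 54.70 mm (shorter outer/inner sides).
I_min = (103×72.1³ − 85.60×54.70³)/12 = 2.050×10^6 mm⁴
I = 2.050×10^-6 m⁴
At the buckling limit P_cr = P = 2.980×10^5 N
From P_cr = π²EI/(K·L)²:  L = (1/K)·√(π²EI/P_cr) = (1/2)·√(π²×1.07×10^11×2.050×10^-6/2.980×10^5)
L = 1.35 m

L_max ≈ 1.35 m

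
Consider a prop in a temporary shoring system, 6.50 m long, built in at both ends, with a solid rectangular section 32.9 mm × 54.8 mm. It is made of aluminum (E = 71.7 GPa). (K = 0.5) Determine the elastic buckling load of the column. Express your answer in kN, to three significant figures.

P_cr ≈ 10.9 kN

Buckling occurs about the weak axis: I_min = h·b³/12 with b = 32.9 mm (the shorter side).
I_min = 54.8×32.9³/12 = 1.626×10^5 mm⁴
I = 1.626×10^5 mm⁴ = 1.626×10^-7 m⁴
Effective length L_e = K·L = 0.5 × 6.50 = 3.250 m
P_cr = π²EI / L_e² = π² × 71.7×10⁹ × 1.626×10^-7 / 3.250² = 1.090×10^4 N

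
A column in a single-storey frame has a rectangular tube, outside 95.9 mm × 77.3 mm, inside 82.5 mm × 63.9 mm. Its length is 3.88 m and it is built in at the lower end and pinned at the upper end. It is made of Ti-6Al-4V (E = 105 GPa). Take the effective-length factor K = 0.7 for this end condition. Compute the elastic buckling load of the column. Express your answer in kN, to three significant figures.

P_cr ≈ 267 kN

Weak-axis I_min = (h_o·b_o³ − h_i·b_i³)/12 with b_o = 77.3, b_i = 63.90 mm (shorter outer/inner sides).
I_min = (95.9×77.3³ − 82.50×63.90³)/12 = 1.897×10^6 mm⁴
I = 1.897×10^6 mm⁴ = 1.897×10^-6 m⁴
Effective length L_e = K·L = 0.7 × 3.88 = 2.716 m
P_cr = π²EI / L_e² = π² × 105×10⁹ × 1.897×10^-6 / 2.716² = 2.666×10^5 N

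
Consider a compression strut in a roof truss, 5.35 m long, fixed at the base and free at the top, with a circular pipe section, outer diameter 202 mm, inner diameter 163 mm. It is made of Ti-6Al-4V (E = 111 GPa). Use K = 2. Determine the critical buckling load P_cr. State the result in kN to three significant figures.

P_cr ≈ 450 kN

d_o = 202 mm, d_i = 163 mm
I = π(d_o⁴ − d_i⁴)/64 = π(202⁴ − 163.0⁴)/64 = 4.708×10^7 mm⁴
I = 4.708×10^7 mm⁴ = 4.708×10^-5 m⁴
Effective length L_e = K·L = 2 × 5.35 = 10.70 m
P_cr = π²EI / L_e² = π² × 111×10⁹ × 4.708×10^-5 / 10.70² = 4.505×10^5 N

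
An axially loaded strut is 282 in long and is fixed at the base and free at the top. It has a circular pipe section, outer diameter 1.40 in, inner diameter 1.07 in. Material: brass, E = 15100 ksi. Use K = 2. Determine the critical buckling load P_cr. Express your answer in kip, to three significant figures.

P_cr ≈ 0.0582 kip

d_o = 1.40 in, d_i = 1.07 in
I = π(d_o⁴ − d_i⁴)/64 = π(1.40⁴ − 1.070⁴)/64 = 0.1242 in⁴
Effective length L_e = K·L = 2 × 282 = 564.0 in
P_cr = π²EI / L_e² = π² × 15100×10³ × 0.1242 / 564.0² = 58.20 lb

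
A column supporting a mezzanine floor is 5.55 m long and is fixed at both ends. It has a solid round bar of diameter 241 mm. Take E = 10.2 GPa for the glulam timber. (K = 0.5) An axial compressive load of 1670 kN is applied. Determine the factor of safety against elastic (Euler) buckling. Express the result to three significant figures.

I = πd⁴/64 = π×241⁴/64 = 1.656×10^8 mm⁴
I = 1.656×10^8 mm⁴ = 1.656×10^-4 m⁴
Effective length L_e = K·L = 0.5 × 5.55 = 2.775 m
P_cr = π²EI / L_e² = π² × 10.2×10⁹ × 1.656×10^-4 / 2.775² = 2.165×10^6 N
Factor of safety n = P_cr / P = 2164.8 / 1670 = 1.30

n ≈ 1.30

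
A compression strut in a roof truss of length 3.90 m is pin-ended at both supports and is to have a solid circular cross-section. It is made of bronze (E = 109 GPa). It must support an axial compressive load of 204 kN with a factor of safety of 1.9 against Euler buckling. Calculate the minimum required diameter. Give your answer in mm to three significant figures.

d ≈ 103 mm

Required P_cr = n·P = 1.9 × 204 = 387.6 kN
L_e = K·L = 1 × 3.90 = 3.900 m
Required I = P_cr·L_e²/(π²E) = 3.876×10^5 × 3.900² / (π² × 1.09×10^11) = 5.480×10^-6 m⁴
I_req = 5.480×10^6 mm⁴
Solid circle: I = πd⁴/64  ⇒  d = (64I/π)^(1/4) = (64×5.480×10^6/π)^(1/4) = 103 mm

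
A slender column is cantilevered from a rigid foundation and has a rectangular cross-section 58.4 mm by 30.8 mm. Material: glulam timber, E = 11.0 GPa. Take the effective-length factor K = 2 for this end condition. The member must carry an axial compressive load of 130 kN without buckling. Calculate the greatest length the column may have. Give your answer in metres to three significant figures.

L_max ≈ 0.172 m

Buckling occurs about the weak axis: I_min = h·b³/12 with b = 30.8 mm (the shorter side).
I_min = 58.4×30.8³/12 = 1.422×10^5 mm⁴
I = 1.422×10^-7 m⁴
At the buckling limit P_cr = P = 1.300×10^5 N
From P_cr = π²EI/(K·L)²:  L = (1/K)·√(π²EI/P_cr) = (1/2)·√(π²×1.10×10^10×1.422×10^-7/1.300×10^5)
L = 0.172 m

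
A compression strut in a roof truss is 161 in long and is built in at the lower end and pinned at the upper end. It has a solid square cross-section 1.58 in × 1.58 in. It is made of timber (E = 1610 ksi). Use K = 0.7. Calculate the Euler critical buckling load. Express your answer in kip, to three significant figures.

P_cr ≈ 0.650 kip

I = a⁴/12 = 1.58⁴/12 = 0.5193 in⁴
Effective length L_e = K·L = 0.7 × 161 = 112.7 in
P_cr = π²EI / L_e² = π² × 1610×10³ × 0.5193 / 112.7² = 649.7 lb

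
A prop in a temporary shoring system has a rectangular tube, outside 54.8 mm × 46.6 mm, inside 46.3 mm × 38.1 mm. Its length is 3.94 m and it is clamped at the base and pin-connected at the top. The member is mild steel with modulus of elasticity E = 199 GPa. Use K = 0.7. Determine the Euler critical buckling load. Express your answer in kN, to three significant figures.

Weak-axis I_min = (h_o·b_o³ − h_i·b_i³)/12 with b_o = 46.6, b_i = 38.10 mm (shorter outer/inner sides).
I_min = (54.8×46.6³ − 46.30×38.10³)/12 = 2.487×10^5 mm⁴
I = 2.487×10^5 mm⁴ = 2.487×10^-7 m⁴
Effective length L_e = K·L = 0.7 × 3.94 = 2.758 m
P_cr = π²EI / L_e² = π² × 199×10⁹ × 2.487×10^-7 / 2.758² = 6.422×10^4 N

P_cr ≈ 64.2 kN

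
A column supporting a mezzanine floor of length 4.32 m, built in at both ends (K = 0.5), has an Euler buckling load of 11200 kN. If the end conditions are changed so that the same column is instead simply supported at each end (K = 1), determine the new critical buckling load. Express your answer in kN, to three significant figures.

P_cr ∝ 1/K², so P_cr,new = P_cr,old × (K_old/K_new)² = 11200 × (0.5/1)²
= 11200 × 0.2500 = 2800 kN

P_cr ≈ 2800 kN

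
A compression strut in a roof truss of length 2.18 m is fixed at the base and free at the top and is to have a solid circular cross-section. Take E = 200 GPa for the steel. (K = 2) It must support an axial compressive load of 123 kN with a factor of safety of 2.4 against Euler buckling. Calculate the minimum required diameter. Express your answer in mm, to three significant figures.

d ≈ 87.2 mm

Required P_cr = n·P = 2.4 × 123 = 295.2 kN
L_e = K·L = 2 × 2.18 = 4.360 m
Required I = P_cr·L_e²/(π²E) = 2.952×10^5 × 4.360² / (π² × 2.00×10^11) = 2.843×10^-6 m⁴
I_req = 2.843×10^6 mm⁴
Solid circle: I = πd⁴/64  ⇒  d = (64I/π)^(1/4) = (64×2.843×10^6/π)^(1/4) = 87.2 mm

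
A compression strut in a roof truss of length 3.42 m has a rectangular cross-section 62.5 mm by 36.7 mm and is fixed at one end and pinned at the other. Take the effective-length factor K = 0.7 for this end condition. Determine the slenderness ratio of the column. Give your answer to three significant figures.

λ ≈ 226

For a rectangle r_min = b/√12 = 36.7/√12 = 10.59 mm
L_e = K·L = 0.7 × 3.42 m = 2.394 m = 2394.0 mm
λ = L_e / r_min = 2394.0 / 10.59 = 226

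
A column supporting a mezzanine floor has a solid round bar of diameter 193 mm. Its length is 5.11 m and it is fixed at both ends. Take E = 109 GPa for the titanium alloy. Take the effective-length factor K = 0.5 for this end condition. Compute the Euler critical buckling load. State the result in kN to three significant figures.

P_cr ≈ 11200 kN

I = πd⁴/64 = π×193⁴/64 = 6.811×10^7 mm⁴
I = 6.811×10^7 mm⁴ = 6.811×10^-5 m⁴
Effective length L_e = K·L = 0.5 × 5.11 = 2.555 m
P_cr = π²EI / L_e² = π² × 109×10⁹ × 6.811×10^-5 / 2.555² = 1.122×10^7 N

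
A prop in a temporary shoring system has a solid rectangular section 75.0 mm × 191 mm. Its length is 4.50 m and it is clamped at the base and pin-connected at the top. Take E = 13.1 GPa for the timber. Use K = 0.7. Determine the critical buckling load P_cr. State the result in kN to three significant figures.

P_cr ≈ 87.5 kN

Buckling occurs about the weak axis: I_min = h·b³/12 with b = 75.0 mm (the shorter side).
I_min = 191×75.0³/12 = 6.715×10^6 mm⁴
I = 6.715×10^6 mm⁴ = 6.715×10^-6 m⁴
Effective length L_e = K·L = 0.7 × 4.50 = 3.150 m
P_cr = π²EI / L_e² = π² × 13.1×10⁹ × 6.715×10^-6 / 3.150² = 8.750×10^4 N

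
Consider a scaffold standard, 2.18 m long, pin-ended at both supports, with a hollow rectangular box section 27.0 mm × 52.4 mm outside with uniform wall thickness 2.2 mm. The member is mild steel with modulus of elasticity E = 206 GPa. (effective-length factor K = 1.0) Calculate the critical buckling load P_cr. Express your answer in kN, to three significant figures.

Inner dimensions: h_i = 52.4 − 2×2.2 = 48.00 mm, b_i = 27.0 − 2×2.2 = 22.60 mm
Weak-axis I_min = (h_o·b_o³ − h_i·b_i³)/12 with b_o = 27.0, b_i = 22.60 mm (shorter outer/inner sides).
I_min = (52.4×27.0³ − 48.00×22.60³)/12 = 3.978×10^4 mm⁴
I = 3.978×10^4 mm⁴ = 3.978×10^-8 m⁴
Effective length L_e = K·L = 1 × 2.18 = 2.180 m
P_cr = π²EI / L_e² = π² × 206×10⁹ × 3.978×10^-8 / 2.180² = 1.702×10^4 N

P_cr ≈ 17.0 kN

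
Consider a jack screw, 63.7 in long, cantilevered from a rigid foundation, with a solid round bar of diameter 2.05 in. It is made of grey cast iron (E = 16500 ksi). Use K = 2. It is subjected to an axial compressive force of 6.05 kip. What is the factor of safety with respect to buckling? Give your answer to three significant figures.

I = πd⁴/64 = π×2.05⁴/64 = 0.8669 in⁴
Effective length L_e = K·L = 2 × 63.7 = 127.4 in
P_cr = π²EI / L_e² = π² × 16500×10³ × 0.8669 / 127.4² = 8.698×10^3 lb
Factor of safety n = P_cr / P = 8.6982 / 6.05 = 1.44

n ≈ 1.44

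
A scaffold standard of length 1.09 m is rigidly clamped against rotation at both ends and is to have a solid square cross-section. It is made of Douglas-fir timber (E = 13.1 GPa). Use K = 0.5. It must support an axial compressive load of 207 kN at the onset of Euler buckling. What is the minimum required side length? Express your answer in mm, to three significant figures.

L_e = K·L = 0.5 × 1.09 = 0.5450 m
Required I = P_cr·L_e²/(π²E) = 2.070×10^5 × 0.5450² / (π² × 1.31×10^10) = 4.755×10^-7 m⁴
I_req = 4.755×10^5 mm⁴
Solid square: I = a⁴/12  ⇒  a = (12I)^(1/4) = (12×4.755×10^5)^(1/4) = 48.9 mm

a ≈ 48.9 mm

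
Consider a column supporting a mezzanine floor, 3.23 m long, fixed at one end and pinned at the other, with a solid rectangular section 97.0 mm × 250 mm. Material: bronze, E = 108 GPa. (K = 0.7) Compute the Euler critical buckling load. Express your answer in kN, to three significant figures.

Buckling occurs about the weak axis: I_min = h·b³/12 with b = 97.0 mm (the shorter side).
I_min = 250×97.0³/12 = 1.901×10^7 mm⁴
I = 1.901×10^7 mm⁴ = 1.901×10^-5 m⁴
Effective length L_e = K·L = 0.7 × 3.23 = 2.261 m
P_cr = π²EI / L_e² = π² × 108×10⁹ × 1.901×10^-5 / 2.261² = 3.965×10^6 N

P_cr ≈ 3960 kN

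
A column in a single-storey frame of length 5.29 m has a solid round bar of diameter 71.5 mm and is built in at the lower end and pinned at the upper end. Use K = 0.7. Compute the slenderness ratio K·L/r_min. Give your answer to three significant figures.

For a solid circle r = d/4 = 71.5/4 = 17.88 mm
L_e = K·L = 0.7 × 5.29 m = 3.703 m = 3703.0 mm
λ = L_e / r_min = 3703.0 / 17.88 = 207

λ ≈ 207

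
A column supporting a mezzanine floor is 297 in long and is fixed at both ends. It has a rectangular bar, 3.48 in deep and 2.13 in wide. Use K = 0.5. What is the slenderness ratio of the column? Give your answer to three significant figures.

For a rectangle r_min = b/√12 = 2.13/√12 = 0.6149 in
L_e = K·L = 0.5 × 297 = 148.5 in
λ = L_e / r_min = 148.50 / 0.6149 = 242

λ ≈ 242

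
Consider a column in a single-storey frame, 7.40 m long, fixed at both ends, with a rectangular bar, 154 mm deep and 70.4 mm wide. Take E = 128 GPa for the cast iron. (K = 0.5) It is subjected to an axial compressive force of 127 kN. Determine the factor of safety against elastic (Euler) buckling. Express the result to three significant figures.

Buckling occurs about the weak axis: I_min = h·b³/12 with b = 70.4 mm (the shorter side).
I_min = 154×70.4³/12 = 4.478×10^6 mm⁴
I = 4.478×10^6 mm⁴ = 4.478×10^-6 m⁴
Effective length L_e = K·L = 0.5 × 7.40 = 3.700 m
P_cr = π²EI / L_e² = π² × 128×10⁹ × 4.478×10^-6 / 3.700² = 4.132×10^5 N
Factor of safety n = P_cr / P = 413.20 / 127 = 3.25

n ≈ 3.25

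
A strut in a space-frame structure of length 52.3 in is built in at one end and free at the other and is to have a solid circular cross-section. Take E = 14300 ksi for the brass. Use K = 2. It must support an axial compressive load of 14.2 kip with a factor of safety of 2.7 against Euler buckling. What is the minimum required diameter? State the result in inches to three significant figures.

d ≈ 2.79 in

Required P_cr = n·P = 2.7 × 14.2 = 38.34 kip
L_e = K·L = 2 × 52.3 = 104.6 in
Required I = P_cr·L_e²/(π²E) = 3.834×10^4 × 104.6² / (π² × 1.43×10^7) = 2.972 in⁴
Solid circle: I = πd⁴/64  ⇒  d = (64I/π)^(1/4) = (64×2.972/π)^(1/4) = 2.79 in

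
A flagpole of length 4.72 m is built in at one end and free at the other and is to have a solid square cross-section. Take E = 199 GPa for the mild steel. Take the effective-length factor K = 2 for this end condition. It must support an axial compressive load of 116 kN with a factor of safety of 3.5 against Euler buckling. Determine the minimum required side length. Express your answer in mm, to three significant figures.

Required P_cr = n·P = 3.5 × 116 = 406.0 kN
L_e = K·L = 2 × 4.72 = 9.440 m
Required I = P_cr·L_e²/(π²E) = 4.060×10^5 × 9.440² / (π² × 1.99×10^11) = 1.842×10^-5 m⁴
I_req = 1.842×10^7 mm⁴
Solid square: I = a⁴/12  ⇒  a = (12I)^(1/4) = (12×1.842×10^7)^(1/4) = 122 mm

a ≈ 122 mm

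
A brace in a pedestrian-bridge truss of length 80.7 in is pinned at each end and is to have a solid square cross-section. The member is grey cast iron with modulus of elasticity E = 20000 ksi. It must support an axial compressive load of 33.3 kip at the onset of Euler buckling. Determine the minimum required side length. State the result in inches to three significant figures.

a ≈ 1.91 in

L_e = K·L = 1 × 80.7 = 80.70 in
Required I = P_cr·L_e²/(π²E) = 3.330×10^4 × 80.70² / (π² × 2.00×10^7) = 1.099 in⁴
Solid square: I = a⁴/12  ⇒  a = (12I)^(1/4) = (12×1.099)^(1/4) = 1.91 in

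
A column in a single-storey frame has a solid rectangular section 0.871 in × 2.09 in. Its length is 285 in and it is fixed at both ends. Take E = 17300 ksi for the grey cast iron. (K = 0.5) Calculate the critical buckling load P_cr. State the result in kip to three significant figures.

P_cr ≈ 0.968 kip

Buckling occurs about the weak axis: I_min = h·b³/12 with b = 0.871 in (the shorter side).
I_min = 2.09×0.871³/12 = 0.1151 in⁴
Effective length L_e = K·L = 0.5 × 285 = 142.5 in
P_cr = π²EI / L_e² = π² × 17300×10³ × 0.1151 / 142.5² = 967.7 lb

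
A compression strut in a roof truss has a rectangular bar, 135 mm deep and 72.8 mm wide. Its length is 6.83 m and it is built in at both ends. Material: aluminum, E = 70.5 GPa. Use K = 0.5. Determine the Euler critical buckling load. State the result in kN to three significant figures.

Buckling occurs about the weak axis: I_min = h·b³/12 with b = 72.8 mm (the shorter side).
I_min = 135×72.8³/12 = 4.341×10^6 mm⁴
I = 4.341×10^6 mm⁴ = 4.341×10^-6 m⁴
Effective length L_e = K·L = 0.5 × 6.83 = 3.415 m
P_cr = π²EI / L_e² = π² × 70.5×10⁹ × 4.341×10^-6 / 3.415² = 2.590×10^5 N

P_cr ≈ 259 kN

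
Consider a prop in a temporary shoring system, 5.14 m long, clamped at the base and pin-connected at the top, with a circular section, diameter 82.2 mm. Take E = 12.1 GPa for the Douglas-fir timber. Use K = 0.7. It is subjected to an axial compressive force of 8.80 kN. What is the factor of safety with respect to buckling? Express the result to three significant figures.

n ≈ 2.35

I = πd⁴/64 = π×82.2⁴/64 = 2.241×10^6 mm⁴
I = 2.241×10^6 mm⁴ = 2.241×10^-6 m⁴
Effective length L_e = K·L = 0.7 × 5.14 = 3.598 m
P_cr = π²EI / L_e² = π² × 12.1×10⁹ × 2.241×10^-6 / 3.598² = 2.067×10^4 N
Factor of safety n = P_cr / P = 20.674 / 8.80 = 2.35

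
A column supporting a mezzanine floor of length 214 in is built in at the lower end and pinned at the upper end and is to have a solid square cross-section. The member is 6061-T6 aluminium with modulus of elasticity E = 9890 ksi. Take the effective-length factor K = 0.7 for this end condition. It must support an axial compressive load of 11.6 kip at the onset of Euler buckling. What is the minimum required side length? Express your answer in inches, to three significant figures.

L_e = K·L = 0.7 × 214 = 149.8 in
Required I = P_cr·L_e²/(π²E) = 1.160×10^4 × 149.8² / (π² × 9.89×10^6) = 2.667 in⁴
Solid square: I = a⁴/12  ⇒  a = (12I)^(1/4) = (12×2.667)^(1/4) = 2.38 in

a ≈ 2.38 in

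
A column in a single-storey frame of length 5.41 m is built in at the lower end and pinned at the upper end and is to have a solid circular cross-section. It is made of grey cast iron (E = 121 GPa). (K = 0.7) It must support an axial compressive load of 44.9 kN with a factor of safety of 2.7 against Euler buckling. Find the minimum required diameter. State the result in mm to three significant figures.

Required P_cr = n·P = 2.7 × 44.9 = 121.2 kN
L_e = K·L = 0.7 × 5.41 = 3.787 m
Required I = P_cr·L_e²/(π²E) = 1.212×10^5 × 3.787² / (π² × 1.21×10^11) = 1.456×10^-6 m⁴
I_req = 1.456×10^6 mm⁴
Solid circle: I = πd⁴/64  ⇒  d = (64I/π)^(1/4) = (64×1.456×10^6/π)^(1/4) = 73.8 mm

d ≈ 73.8 mm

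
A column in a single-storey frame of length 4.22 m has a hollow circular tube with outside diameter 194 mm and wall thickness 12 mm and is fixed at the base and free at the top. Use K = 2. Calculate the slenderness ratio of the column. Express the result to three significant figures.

Inner diameter d_i = 194 − 2×12 = 170.0 mm
I = π(d_o⁴ − d_i⁴)/64 = π(194⁴ − 170.0⁴)/64 = 2.853×10^7 mm⁴
A = 6.861×10^3 mm²;  r_min = √(I/A) = √(2.853×10^7/6.861×10^3) = 64.49 mm
L_e = K·L = 2 × 4.22 m = 8.440 m = 8440.0 mm
λ = L_e / r_min = 8440.0 / 64.49 = 131

λ ≈ 131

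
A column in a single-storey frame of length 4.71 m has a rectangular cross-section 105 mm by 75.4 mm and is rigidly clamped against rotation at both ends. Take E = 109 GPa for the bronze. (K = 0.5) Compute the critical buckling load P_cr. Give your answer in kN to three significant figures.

Buckling occurs about the weak axis: I_min = h·b³/12 with b = 75.4 mm (the shorter side).
I_min = 105×75.4³/12 = 3.751×10^6 mm⁴
I = 3.751×10^6 mm⁴ = 3.751×10^-6 m⁴
Effective length L_e = K·L = 0.5 × 4.71 = 2.355 m
P_cr = π²EI / L_e² = π² × 109×10⁹ × 3.751×10^-6 / 2.355² = 7.276×10^5 N

P_cr ≈ 728 kN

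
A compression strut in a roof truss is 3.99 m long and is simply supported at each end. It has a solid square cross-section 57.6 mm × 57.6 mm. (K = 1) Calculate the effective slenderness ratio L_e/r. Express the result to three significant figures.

λ ≈ 240

For a square r = a/√12 = 57.6/√12 = 16.63 mm
L_e = K·L = 1 × 3.99 m = 3.990 m = 3990.0 mm
λ = L_e / r_min = 3990.0 / 16.63 = 240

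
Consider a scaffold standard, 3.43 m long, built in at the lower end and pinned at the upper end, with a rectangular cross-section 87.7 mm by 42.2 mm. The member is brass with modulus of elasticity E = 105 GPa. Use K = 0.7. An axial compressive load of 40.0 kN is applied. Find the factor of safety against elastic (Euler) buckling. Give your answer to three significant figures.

Buckling occurs about the weak axis: I_min = h·b³/12 with b = 42.2 mm (the shorter side).
I_min = 87.7×42.2³/12 = 5.492×10^5 mm⁴
I = 5.492×10^5 mm⁴ = 5.492×10^-7 m⁴
Effective length L_e = K·L = 0.7 × 3.43 = 2.401 m
P_cr = π²EI / L_e² = π² × 105×10⁹ × 5.492×10^-7 / 2.401² = 9.873×10^4 N
Factor of safety n = P_cr / P = 98.733 / 40.0 = 2.47

n ≈ 2.47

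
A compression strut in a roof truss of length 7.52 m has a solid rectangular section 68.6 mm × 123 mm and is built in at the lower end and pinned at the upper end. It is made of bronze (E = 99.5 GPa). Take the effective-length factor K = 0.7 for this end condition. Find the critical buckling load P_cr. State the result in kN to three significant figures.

Buckling occurs about the weak axis: I_min = h·b³/12 with b = 68.6 mm (the shorter side).
I_min = 123×68.6³/12 = 3.309×10^6 mm⁴
I = 3.309×10^6 mm⁴ = 3.309×10^-6 m⁴
Effective length L_e = K·L = 0.7 × 7.52 = 5.264 m
P_cr = π²EI / L_e² = π² × 99.5×10⁹ × 3.309×10^-6 / 5.264² = 1.173×10^5 N

P_cr ≈ 117 kN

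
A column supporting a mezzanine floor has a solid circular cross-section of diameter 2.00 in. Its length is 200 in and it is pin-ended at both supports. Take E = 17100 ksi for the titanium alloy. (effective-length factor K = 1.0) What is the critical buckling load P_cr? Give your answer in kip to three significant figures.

I = πd⁴/64 = π×2.00⁴/64 = 0.7854 in⁴
Effective length L_e = K·L = 1 × 200 = 200.0 in
P_cr = π²EI / L_e² = π² × 17100×10³ × 0.7854 / 200.0² = 3.314×10^3 lb

P_cr ≈ 3.31 kip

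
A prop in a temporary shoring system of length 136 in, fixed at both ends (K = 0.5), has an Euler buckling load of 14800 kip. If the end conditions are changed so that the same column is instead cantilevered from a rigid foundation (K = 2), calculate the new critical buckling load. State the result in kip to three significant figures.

P_cr ≈ 925 kip

P_cr ∝ 1/K², so P_cr,new = P_cr,old × (K_old/K_new)² = 14800 × (0.5/2)²
= 14800 × 0.06250 = 925 kip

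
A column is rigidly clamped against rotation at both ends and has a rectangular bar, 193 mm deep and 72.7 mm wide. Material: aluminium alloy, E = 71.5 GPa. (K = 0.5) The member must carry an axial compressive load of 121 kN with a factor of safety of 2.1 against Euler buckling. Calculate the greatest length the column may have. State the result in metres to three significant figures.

L_max ≈ 8.29 m

Buckling occurs about the weak axis: I_min = h·b³/12 with b = 72.7 mm (the shorter side).
I_min = 193×72.7³/12 = 6.180×10^6 mm⁴
I = 6.180×10^-6 m⁴
Required critical load P_cr = n·P = 2.1 × 121 = 254.1 kN = 2.541×10^5 N
From P_cr = π²EI/(K·L)²:  L = (1/K)·√(π²EI/P_cr) = (1/0.5)·√(π²×7.15×10^10×6.180×10^-6/2.541×10^5)
L = 8.29 m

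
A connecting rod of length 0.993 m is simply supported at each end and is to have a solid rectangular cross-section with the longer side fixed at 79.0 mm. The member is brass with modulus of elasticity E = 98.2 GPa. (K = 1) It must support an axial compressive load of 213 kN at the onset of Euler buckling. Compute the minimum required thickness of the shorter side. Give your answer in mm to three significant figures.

L_e = K·L = 1 × 0.993 = 0.9930 m
Required I = P_cr·L_e²/(π²E) = 2.130×10^5 × 0.9930² / (π² × 9.82×10^10) = 2.167×10^-7 m⁴
I_req = 2.167×10^5 mm⁴
Rectangle, weak axis: I_min = h·b³/12 with h = 79.0 mm fixed  ⇒  b = (12I/h)^(1/3) = 32.0 mm

b ≈ 32.0 mm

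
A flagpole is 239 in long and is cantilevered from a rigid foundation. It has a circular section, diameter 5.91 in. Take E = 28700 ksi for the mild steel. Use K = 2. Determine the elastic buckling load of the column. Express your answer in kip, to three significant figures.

I = πd⁴/64 = π×5.91⁴/64 = 59.89 in⁴
Effective length L_e = K·L = 2 × 239 = 478.0 in
P_cr = π²EI / L_e² = π² × 28700×10³ × 59.89 / 478.0² = 7.424×10^4 lb

P_cr ≈ 74.2 kip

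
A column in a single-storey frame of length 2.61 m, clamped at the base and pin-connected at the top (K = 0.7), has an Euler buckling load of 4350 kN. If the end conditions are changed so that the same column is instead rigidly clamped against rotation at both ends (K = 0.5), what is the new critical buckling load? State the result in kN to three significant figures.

P_cr ∝ 1/K², so P_cr,new = P_cr,old × (K_old/K_new)² = 4350 × (0.7/0.5)²
= 4350 × 1.960 = 8530 kN

P_cr ≈ 8530 kN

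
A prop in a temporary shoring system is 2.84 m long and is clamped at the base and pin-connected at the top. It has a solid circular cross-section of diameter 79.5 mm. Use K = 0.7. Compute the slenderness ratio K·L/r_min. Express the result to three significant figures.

λ ≈ 100

I = πd⁴/64 = π×79.5⁴/64 = 1.961×10^6 mm⁴
A = 4.964×10^3 mm²;  r_min = √(I/A) = √(1.961×10^6/4.964×10^3) = 19.88 mm
L_e = K·L = 0.7 × 2.84 m = 1.988 m = 1988.0 mm
λ = L_e / r_min = 1988.0 / 19.88 = 100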